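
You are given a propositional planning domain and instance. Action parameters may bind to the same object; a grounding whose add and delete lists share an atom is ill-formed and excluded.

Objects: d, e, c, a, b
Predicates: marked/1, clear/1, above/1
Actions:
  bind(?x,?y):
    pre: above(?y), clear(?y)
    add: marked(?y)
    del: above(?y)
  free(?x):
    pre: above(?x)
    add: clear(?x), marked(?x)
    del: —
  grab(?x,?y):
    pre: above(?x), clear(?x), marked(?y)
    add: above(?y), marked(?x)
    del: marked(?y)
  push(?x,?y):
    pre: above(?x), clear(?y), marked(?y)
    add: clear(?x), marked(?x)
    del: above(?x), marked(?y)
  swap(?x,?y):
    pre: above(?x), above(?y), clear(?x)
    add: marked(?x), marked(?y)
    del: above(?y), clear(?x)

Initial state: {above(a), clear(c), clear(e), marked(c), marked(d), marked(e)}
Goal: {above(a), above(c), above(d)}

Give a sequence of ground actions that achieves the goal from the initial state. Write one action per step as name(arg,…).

1. free(a)  →  {above(a), clear(a), clear(c), clear(e), marked(a), marked(c), marked(d), marked(e)}
2. grab(a,d)  →  {above(a), above(d), clear(a), clear(c), clear(e), marked(a), marked(c), marked(e)}
3. grab(a,c)  →  {above(a), above(c), above(d), clear(a), clear(c), clear(e), marked(a), marked(e)}

free(a); grab(a,d); grab(a,c)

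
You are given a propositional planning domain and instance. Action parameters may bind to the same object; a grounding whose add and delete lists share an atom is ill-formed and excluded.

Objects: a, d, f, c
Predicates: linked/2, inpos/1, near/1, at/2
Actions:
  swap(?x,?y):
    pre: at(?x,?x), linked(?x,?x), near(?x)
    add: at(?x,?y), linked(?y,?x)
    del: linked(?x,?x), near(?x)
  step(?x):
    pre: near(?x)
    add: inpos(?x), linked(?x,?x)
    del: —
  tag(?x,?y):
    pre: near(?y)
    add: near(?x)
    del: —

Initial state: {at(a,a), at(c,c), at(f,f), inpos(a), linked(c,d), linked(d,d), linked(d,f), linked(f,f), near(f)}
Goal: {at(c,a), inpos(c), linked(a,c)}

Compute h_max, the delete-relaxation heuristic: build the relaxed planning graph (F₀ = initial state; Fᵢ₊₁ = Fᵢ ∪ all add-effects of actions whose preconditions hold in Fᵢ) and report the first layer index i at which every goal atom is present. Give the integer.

3

F0 = init (9 atoms)
F1 = F0 ∪ {at(f,a), at(f,c), at(f,d), inpos(f), linked(a,f), linked(c,f), near(a), near(c), near(d)}  (18 atoms)
F2 = F1 ∪ {inpos(c), inpos(d), linked(a,a), linked(c,c)}  (22 atoms)
F3 = F2 ∪ {at(a,c), at(a,d), at(a,f), at(c,a), at(c,d), at(c,f), linked(a,c), linked(c,a), linked(d,a), linked(d,c), linked(f,a), linked(f,c)}  (34 atoms)
goal ⊆ F3  ⇒  h_max = 3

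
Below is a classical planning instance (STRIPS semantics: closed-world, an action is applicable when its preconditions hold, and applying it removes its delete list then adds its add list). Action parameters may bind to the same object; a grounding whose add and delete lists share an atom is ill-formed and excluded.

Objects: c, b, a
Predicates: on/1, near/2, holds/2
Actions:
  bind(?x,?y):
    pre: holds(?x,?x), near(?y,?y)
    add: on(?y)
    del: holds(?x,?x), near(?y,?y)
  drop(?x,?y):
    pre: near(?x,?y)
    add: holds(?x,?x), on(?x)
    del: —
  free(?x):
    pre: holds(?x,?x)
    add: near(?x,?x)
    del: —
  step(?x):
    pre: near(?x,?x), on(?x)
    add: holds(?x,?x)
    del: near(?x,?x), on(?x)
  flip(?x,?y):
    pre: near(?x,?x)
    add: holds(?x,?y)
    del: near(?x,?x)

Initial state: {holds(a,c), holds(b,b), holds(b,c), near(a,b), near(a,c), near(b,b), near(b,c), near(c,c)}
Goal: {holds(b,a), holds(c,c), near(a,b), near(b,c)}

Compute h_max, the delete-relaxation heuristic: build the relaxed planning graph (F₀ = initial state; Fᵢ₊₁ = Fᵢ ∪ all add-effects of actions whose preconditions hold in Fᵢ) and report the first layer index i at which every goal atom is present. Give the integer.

1

F0 = init (8 atoms)
F1 = F0 ∪ {holds(a,a), holds(b,a), holds(c,a), holds(c,b), holds(c,c), on(a), on(b), on(c)}  (16 atoms)
goal ⊆ F1  ⇒  h_max = 1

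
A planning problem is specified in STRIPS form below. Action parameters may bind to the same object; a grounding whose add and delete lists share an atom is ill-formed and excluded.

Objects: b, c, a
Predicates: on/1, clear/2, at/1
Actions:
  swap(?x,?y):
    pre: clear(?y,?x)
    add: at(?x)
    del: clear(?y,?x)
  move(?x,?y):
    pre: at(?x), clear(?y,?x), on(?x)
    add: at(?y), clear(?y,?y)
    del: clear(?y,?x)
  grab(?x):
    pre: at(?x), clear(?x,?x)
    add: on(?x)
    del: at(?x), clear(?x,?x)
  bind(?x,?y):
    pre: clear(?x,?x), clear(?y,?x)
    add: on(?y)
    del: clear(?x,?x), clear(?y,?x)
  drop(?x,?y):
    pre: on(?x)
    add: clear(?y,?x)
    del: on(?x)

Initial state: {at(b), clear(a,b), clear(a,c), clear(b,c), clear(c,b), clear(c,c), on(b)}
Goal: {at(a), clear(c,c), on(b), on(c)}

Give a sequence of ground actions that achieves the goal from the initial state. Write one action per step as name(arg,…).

move(b,a); bind(c,c); move(b,c)

1. move(b,a)  →  {at(a), at(b), clear(a,a), clear(a,c), clear(b,c), clear(c,b), clear(c,c), on(b)}
2. bind(c,c)  →  {at(a), at(b), clear(a,a), clear(a,c), clear(b,c), clear(c,b), on(b), on(c)}
3. move(b,c)  →  {at(a), at(b), at(c), clear(a,a), clear(a,c), clear(b,c), clear(c,c), on(b), on(c)}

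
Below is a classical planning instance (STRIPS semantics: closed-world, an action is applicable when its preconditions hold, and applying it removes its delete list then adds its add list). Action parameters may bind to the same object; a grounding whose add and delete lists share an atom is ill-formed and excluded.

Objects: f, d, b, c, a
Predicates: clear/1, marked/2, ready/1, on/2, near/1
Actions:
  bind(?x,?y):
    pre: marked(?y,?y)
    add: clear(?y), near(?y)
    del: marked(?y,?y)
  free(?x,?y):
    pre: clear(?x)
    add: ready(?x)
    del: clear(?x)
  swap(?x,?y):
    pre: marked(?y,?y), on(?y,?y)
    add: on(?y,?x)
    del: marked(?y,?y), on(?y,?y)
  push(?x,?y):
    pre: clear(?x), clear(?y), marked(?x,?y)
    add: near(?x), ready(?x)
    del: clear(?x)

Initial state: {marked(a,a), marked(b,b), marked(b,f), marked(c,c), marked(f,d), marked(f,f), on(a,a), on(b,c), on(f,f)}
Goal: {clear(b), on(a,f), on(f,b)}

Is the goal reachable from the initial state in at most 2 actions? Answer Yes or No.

No

1. bind(f,b)  →  {clear(b), marked(a,a), marked(b,f), marked(c,c), marked(f,d), marked(f,f), near(b), on(a,a), on(b,c), on(f,f)}
2. swap(f,a)  →  {clear(b), marked(b,f), marked(c,c), marked(f,d), marked(f,f), near(b), on(a,f), on(b,c), on(f,f)}
3. swap(b,f)  →  {clear(b), marked(b,f), marked(c,c), marked(f,d), near(b), on(a,f), on(b,c), on(f,b)}
optimal plan length = 3; 3 > 2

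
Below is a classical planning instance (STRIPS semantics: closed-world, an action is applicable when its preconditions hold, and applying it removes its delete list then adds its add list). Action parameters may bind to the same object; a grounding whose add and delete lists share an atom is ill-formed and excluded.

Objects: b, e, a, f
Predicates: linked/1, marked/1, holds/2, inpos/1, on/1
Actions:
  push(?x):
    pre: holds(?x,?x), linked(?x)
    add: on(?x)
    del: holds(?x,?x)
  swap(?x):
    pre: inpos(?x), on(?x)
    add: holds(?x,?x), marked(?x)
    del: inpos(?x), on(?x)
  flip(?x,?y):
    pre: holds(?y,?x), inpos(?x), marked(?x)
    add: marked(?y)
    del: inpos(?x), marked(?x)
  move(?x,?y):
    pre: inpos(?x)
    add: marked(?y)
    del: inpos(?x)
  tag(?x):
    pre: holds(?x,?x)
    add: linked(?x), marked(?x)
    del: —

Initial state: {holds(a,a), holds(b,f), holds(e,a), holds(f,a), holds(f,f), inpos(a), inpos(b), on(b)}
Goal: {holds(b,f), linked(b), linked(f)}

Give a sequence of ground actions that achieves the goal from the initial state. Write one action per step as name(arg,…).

swap(b); tag(b); tag(f)

1. swap(b)  →  {holds(a,a), holds(b,b), holds(b,f), holds(e,a), holds(f,a), holds(f,f), inpos(a), marked(b)}
2. tag(b)  →  {holds(a,a), holds(b,b), holds(b,f), holds(e,a), holds(f,a), holds(f,f), inpos(a), linked(b), marked(b)}
3. tag(f)  →  {holds(a,a), holds(b,b), holds(b,f), holds(e,a), holds(f,a), holds(f,f), inpos(a), linked(b), linked(f), marked(b), marked(f)}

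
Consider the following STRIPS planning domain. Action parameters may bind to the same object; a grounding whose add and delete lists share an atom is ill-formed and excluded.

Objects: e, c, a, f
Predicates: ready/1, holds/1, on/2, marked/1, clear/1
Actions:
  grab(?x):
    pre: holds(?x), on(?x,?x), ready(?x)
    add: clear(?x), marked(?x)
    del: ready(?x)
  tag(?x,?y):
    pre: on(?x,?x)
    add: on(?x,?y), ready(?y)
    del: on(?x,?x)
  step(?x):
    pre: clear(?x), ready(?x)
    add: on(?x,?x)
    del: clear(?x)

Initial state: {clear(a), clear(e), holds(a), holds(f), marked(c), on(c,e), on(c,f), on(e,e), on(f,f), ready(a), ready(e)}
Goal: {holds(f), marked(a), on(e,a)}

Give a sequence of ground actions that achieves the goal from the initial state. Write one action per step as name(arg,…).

1. tag(e,a)  →  {clear(a), clear(e), holds(a), holds(f), marked(c), on(c,e), on(c,f), on(e,a), on(f,f), ready(a), ready(e)}
2. step(a)  →  {clear(e), holds(a), holds(f), marked(c), on(a,a), on(c,e), on(c,f), on(e,a), on(f,f), ready(a), ready(e)}
3. grab(a)  →  {clear(a), clear(e), holds(a), holds(f), marked(a), marked(c), on(a,a), on(c,e), on(c,f), on(e,a), on(f,f), ready(e)}

tag(e,a); step(a); grab(a)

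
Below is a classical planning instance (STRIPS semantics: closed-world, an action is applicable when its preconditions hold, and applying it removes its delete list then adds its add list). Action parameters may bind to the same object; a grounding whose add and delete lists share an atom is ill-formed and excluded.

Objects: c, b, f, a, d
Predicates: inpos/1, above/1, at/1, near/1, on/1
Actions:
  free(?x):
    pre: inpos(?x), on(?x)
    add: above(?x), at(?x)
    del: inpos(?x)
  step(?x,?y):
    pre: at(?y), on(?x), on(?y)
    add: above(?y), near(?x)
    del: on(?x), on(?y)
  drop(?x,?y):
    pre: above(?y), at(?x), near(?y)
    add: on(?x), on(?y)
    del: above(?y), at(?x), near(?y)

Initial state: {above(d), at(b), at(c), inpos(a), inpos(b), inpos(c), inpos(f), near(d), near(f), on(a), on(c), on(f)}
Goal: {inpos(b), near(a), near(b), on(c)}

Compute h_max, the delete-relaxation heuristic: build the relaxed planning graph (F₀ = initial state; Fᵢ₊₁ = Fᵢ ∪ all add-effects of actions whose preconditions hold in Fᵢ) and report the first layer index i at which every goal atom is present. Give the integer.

F0 = init (12 atoms)
F1 = F0 ∪ {above(a), above(c), above(f), at(a), at(f), near(a), near(c), on(b), on(d)}  (21 atoms)
F2 = F1 ∪ {above(b), near(b)}  (23 atoms)
goal ⊆ F2  ⇒  h_max = 2

2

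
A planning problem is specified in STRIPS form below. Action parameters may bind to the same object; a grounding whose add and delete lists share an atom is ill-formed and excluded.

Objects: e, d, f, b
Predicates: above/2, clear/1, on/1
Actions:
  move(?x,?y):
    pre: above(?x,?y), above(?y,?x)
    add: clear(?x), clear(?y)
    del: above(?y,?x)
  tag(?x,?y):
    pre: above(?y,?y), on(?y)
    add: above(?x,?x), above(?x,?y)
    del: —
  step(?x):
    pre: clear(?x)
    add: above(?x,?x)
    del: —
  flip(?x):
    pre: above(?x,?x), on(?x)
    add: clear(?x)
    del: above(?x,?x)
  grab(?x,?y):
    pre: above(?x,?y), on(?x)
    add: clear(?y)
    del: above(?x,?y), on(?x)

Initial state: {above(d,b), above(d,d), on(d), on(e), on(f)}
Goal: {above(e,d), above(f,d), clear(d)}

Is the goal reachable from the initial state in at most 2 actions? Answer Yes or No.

1. tag(e,d)  →  {above(d,b), above(d,d), above(e,d), above(e,e), on(d), on(e), on(f)}
2. tag(f,d)  →  {above(d,b), above(d,d), above(e,d), above(e,e), above(f,d), above(f,f), on(d), on(e), on(f)}
3. move(d,d)  →  {above(d,b), above(e,d), above(e,e), above(f,d), above(f,f), clear(d), on(d), on(e), on(f)}
optimal plan length = 3; 3 > 2

No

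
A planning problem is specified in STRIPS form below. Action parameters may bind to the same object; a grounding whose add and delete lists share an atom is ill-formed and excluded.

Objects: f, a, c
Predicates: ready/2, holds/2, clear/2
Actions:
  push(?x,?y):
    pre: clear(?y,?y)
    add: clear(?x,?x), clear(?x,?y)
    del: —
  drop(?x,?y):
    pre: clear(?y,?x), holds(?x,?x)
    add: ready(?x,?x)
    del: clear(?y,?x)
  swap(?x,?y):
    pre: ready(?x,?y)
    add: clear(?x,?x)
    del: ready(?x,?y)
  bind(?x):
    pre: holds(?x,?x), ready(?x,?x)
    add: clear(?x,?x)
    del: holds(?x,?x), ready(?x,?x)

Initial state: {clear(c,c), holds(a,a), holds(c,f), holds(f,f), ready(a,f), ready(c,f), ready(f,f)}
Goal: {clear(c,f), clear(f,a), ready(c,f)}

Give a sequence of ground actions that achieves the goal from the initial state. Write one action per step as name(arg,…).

1. push(a,c)  →  {clear(a,a), clear(a,c), clear(c,c), holds(a,a), holds(c,f), holds(f,f), ready(a,f), ready(c,f), ready(f,f)}
2. push(f,a)  →  {clear(a,a), clear(a,c), clear(c,c), clear(f,a), clear(f,f), holds(a,a), holds(c,f), holds(f,f), ready(a,f), ready(c,f), ready(f,f)}
3. push(c,f)  →  {clear(a,a), clear(a,c), clear(c,c), clear(c,f), clear(f,a), clear(f,f), holds(a,a), holds(c,f), holds(f,f), ready(a,f), ready(c,f), ready(f,f)}

push(a,c); push(f,a); push(c,f)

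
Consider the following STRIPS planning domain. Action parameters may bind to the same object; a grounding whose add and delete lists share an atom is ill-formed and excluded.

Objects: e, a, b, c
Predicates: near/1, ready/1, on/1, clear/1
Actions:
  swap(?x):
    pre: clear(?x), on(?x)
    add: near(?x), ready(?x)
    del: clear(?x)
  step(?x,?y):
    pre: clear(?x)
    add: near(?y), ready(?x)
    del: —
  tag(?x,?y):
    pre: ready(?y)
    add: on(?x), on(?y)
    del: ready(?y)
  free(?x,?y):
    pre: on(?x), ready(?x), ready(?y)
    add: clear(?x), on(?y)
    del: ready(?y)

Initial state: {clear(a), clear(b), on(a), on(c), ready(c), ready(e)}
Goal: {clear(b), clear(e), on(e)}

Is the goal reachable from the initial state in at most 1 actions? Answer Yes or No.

No

1. tag(e,c)  →  {clear(a), clear(b), on(a), on(c), on(e), ready(e)}
2. free(e,e)  →  {clear(a), clear(b), clear(e), on(a), on(c), on(e)}
optimal plan length = 2; 2 > 1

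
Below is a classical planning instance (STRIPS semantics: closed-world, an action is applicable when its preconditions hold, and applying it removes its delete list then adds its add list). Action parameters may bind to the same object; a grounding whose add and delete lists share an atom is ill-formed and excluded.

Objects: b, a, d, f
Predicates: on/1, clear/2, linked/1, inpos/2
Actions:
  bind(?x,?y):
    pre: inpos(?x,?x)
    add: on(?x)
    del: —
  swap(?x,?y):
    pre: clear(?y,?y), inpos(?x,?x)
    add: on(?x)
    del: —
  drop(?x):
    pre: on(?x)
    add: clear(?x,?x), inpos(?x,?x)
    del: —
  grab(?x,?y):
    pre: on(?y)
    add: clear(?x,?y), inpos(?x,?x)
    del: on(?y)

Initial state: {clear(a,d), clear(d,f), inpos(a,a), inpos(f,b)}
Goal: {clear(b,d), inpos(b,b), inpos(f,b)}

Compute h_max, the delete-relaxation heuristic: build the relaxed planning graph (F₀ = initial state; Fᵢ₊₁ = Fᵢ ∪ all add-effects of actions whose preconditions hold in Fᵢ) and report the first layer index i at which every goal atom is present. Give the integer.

4

F0 = init (4 atoms)
F1 = F0 ∪ {on(a)}  (5 atoms)
F2 = F1 ∪ {clear(a,a), clear(b,a), clear(d,a), clear(f,a), inpos(b,b), inpos(d,d), inpos(f,f)}  (12 atoms)
F3 = F2 ∪ {on(b), on(d), on(f)}  (15 atoms)
F4 = F3 ∪ {clear(a,b), clear(a,f), clear(b,b), clear(b,d), clear(b,f), clear(d,b), clear(d,d), clear(f,b), clear(f,d), clear(f,f)}  (25 atoms)
goal ⊆ F4  ⇒  h_max = 4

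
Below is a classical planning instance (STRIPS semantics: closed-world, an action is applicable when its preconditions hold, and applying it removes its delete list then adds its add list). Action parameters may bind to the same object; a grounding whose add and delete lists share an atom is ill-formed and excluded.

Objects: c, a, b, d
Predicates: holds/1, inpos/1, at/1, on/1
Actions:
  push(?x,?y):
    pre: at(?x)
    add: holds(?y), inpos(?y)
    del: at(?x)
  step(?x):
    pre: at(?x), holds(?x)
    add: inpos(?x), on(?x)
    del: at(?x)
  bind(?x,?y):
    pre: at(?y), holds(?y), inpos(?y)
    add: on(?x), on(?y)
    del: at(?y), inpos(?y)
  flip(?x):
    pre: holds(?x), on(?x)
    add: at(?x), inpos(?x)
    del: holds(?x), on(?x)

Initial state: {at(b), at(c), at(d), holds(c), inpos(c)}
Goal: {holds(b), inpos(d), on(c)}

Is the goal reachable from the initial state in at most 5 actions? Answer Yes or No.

1. push(c,b)  →  {at(b), at(d), holds(b), holds(c), inpos(b), inpos(c)}
2. push(d,d)  →  {at(b), holds(b), holds(c), holds(d), inpos(b), inpos(c), inpos(d)}
3. bind(c,b)  →  {holds(b), holds(c), holds(d), inpos(c), inpos(d), on(b), on(c)}
optimal plan length = 3; 3 ≤ 5

Yes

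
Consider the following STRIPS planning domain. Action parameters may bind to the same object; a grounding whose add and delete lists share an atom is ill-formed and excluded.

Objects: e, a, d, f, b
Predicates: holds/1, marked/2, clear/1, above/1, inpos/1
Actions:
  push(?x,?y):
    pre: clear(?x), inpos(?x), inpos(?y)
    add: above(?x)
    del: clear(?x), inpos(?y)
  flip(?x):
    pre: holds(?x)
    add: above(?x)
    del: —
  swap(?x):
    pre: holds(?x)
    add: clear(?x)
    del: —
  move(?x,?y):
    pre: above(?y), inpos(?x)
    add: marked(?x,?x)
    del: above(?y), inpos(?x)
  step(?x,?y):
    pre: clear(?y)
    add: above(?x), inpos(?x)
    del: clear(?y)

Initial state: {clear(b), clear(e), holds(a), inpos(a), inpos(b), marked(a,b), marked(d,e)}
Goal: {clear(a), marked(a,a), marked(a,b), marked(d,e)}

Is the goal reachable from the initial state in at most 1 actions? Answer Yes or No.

1. push(b,b)  →  {above(b), clear(e), holds(a), inpos(a), marked(a,b), marked(d,e)}
2. swap(a)  →  {above(b), clear(a), clear(e), holds(a), inpos(a), marked(a,b), marked(d,e)}
3. move(a,b)  →  {clear(a), clear(e), holds(a), marked(a,a), marked(a,b), marked(d,e)}
optimal plan length = 3; 3 > 1

No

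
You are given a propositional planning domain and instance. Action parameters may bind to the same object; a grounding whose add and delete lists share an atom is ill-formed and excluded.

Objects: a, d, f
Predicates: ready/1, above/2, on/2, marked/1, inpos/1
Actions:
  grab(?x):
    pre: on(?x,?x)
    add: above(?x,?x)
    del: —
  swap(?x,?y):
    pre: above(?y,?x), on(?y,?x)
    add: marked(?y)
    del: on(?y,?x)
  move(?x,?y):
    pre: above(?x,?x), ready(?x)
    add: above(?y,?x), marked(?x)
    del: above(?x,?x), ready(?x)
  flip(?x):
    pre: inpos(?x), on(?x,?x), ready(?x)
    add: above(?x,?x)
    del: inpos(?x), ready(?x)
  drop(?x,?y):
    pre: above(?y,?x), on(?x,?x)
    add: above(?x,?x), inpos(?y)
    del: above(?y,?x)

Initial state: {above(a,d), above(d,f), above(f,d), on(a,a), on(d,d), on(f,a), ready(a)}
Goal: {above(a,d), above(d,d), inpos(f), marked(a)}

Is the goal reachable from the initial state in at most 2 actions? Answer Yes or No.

1. grab(a)  →  {above(a,a), above(a,d), above(d,f), above(f,d), on(a,a), on(d,d), on(f,a), ready(a)}
2. swap(a,a)  →  {above(a,a), above(a,d), above(d,f), above(f,d), marked(a), on(d,d), on(f,a), ready(a)}
3. drop(d,f)  →  {above(a,a), above(a,d), above(d,d), above(d,f), inpos(f), marked(a), on(d,d), on(f,a), ready(a)}
optimal plan length = 3; 3 > 2

No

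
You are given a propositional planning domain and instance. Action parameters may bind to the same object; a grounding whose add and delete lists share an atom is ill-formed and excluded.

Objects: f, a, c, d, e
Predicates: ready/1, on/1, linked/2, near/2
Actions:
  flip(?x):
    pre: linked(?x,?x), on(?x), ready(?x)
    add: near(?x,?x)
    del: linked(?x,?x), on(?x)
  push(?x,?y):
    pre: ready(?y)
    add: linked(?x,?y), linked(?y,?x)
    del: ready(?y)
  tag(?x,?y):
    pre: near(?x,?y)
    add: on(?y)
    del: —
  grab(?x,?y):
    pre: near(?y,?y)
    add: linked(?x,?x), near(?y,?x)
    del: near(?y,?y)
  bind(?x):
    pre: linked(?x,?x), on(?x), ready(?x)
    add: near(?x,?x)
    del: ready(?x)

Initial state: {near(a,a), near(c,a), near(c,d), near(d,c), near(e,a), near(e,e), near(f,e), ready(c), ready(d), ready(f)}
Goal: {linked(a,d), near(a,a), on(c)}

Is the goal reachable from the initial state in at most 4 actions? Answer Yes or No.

1. push(a,d)  →  {linked(a,d), linked(d,a), near(a,a), near(c,a), near(c,d), near(d,c), near(e,a), near(e,e), near(f,e), ready(c), ready(f)}
2. tag(d,c)  →  {linked(a,d), linked(d,a), near(a,a), near(c,a), near(c,d), near(d,c), near(e,a), near(e,e), near(f,e), on(c), ready(c), ready(f)}
optimal plan length = 2; 2 ≤ 4

Yes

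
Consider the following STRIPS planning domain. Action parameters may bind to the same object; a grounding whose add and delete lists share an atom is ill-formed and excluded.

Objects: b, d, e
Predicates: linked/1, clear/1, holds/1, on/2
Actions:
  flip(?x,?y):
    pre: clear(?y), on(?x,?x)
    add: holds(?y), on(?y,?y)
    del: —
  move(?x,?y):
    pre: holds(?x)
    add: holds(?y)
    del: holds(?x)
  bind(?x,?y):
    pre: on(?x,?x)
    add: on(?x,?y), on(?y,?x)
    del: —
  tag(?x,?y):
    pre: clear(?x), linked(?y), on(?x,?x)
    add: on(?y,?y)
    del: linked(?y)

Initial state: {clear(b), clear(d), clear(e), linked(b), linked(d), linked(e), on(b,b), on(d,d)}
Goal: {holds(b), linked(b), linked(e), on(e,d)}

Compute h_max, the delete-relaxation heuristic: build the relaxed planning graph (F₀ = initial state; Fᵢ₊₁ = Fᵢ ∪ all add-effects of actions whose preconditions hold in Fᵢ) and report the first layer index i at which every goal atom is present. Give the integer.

F0 = init (8 atoms)
F1 = F0 ∪ {holds(b), holds(d), holds(e), on(b,d), on(b,e), on(d,b), on(d,e), on(e,b), on(e,d), on(e,e)}  (18 atoms)
goal ⊆ F1  ⇒  h_max = 1

1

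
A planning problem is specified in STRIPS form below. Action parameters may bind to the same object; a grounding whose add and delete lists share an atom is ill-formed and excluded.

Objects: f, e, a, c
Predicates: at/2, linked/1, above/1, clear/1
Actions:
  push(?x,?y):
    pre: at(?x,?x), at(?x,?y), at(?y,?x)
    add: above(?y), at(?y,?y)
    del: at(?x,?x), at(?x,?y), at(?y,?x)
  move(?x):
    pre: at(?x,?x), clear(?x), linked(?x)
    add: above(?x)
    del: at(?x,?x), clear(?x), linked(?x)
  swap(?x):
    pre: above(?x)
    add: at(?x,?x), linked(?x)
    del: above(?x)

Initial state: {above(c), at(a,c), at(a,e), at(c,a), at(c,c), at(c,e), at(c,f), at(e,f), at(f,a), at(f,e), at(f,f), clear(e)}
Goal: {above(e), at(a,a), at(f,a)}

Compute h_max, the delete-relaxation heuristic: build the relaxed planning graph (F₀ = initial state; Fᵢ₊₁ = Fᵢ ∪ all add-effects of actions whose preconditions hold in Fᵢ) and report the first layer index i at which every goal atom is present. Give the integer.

F0 = init (12 atoms)
F1 = F0 ∪ {above(a), above(e), at(a,a), at(e,e), linked(c)}  (17 atoms)
goal ⊆ F1  ⇒  h_max = 1

1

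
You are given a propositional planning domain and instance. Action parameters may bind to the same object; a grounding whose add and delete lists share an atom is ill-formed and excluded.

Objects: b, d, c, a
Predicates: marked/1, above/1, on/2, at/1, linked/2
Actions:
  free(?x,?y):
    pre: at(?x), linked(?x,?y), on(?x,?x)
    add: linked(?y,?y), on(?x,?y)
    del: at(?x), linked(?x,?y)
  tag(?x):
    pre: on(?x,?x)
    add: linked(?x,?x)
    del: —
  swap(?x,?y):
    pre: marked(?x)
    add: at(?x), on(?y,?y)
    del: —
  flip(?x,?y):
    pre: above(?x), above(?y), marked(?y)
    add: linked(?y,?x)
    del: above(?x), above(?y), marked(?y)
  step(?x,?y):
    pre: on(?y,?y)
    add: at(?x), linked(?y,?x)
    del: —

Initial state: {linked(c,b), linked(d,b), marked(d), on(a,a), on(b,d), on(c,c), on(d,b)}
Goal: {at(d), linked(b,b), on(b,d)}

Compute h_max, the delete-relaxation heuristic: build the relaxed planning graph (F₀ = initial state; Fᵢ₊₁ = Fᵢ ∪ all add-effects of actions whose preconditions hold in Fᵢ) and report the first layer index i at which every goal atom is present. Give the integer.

2

F0 = init (7 atoms)
F1 = F0 ∪ {at(a), at(b), at(c), at(d), linked(a,a), linked(a,b), linked(a,c), linked(a,d), linked(c,a), linked(c,c), linked(c,d), on(b,b), on(d,d)}  (20 atoms)
F2 = F1 ∪ {linked(b,a), linked(b,b), linked(b,c), linked(b,d), linked(d,a), linked(d,c), linked(d,d), on(a,b), on(a,c), on(a,d), on(c,a), on(c,b), on(c,d)}  (33 atoms)
goal ⊆ F2  ⇒  h_max = 2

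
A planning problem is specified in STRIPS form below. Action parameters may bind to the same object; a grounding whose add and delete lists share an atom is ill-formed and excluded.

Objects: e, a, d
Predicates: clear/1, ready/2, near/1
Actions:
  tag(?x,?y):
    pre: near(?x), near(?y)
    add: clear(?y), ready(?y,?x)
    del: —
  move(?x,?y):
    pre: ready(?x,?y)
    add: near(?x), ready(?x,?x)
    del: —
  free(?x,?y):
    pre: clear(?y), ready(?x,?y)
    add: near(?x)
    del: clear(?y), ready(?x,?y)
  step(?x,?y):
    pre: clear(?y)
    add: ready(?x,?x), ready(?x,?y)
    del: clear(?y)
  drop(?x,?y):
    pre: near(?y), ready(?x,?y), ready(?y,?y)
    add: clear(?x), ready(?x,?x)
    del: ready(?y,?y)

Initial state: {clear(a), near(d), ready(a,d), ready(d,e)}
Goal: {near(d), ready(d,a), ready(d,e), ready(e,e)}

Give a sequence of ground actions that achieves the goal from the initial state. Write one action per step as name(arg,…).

1. tag(d,d)  →  {clear(a), clear(d), near(d), ready(a,d), ready(d,d), ready(d,e)}
2. step(e,d)  →  {clear(a), near(d), ready(a,d), ready(d,d), ready(d,e), ready(e,d), ready(e,e)}
3. step(d,a)  →  {near(d), ready(a,d), ready(d,a), ready(d,d), ready(d,e), ready(e,d), ready(e,e)}

tag(d,d); step(e,d); step(d,a)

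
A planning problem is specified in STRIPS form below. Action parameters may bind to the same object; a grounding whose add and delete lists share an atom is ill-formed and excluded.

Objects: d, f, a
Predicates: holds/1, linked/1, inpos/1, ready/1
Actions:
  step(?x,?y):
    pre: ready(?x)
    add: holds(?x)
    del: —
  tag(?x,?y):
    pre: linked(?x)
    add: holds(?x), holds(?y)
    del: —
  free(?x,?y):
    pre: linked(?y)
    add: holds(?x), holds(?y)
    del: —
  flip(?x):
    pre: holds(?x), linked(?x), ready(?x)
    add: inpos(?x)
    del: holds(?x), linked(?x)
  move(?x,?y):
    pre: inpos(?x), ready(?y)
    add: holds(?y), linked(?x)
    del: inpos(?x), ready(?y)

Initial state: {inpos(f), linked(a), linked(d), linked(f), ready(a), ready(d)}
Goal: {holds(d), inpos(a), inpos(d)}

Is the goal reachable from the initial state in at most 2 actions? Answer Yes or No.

1. step(d,d)  →  {holds(d), inpos(f), linked(a), linked(d), linked(f), ready(a), ready(d)}
2. flip(d)  →  {inpos(d), inpos(f), linked(a), linked(f), ready(a), ready(d)}
3. tag(a,d)  →  {holds(a), holds(d), inpos(d), inpos(f), linked(a), linked(f), ready(a), ready(d)}
4. flip(a)  →  {holds(d), inpos(a), inpos(d), inpos(f), linked(f), ready(a), ready(d)}
optimal plan length = 4; 4 > 2

No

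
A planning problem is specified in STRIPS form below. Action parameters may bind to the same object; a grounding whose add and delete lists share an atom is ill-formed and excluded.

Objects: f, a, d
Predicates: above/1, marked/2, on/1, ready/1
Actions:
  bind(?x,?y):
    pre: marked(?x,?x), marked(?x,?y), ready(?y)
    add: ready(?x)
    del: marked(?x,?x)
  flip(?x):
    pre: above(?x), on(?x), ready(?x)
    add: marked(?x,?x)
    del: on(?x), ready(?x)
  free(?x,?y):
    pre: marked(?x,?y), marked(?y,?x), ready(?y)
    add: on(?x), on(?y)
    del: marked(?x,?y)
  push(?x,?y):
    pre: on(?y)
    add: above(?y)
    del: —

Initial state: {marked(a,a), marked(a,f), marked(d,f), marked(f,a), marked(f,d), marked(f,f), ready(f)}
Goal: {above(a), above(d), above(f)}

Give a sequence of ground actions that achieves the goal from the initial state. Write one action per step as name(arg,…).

1. free(a,f)  →  {marked(a,a), marked(d,f), marked(f,a), marked(f,d), marked(f,f), on(a), on(f), ready(f)}
2. free(d,f)  →  {marked(a,a), marked(f,a), marked(f,d), marked(f,f), on(a), on(d), on(f), ready(f)}
3. push(f,f)  →  {above(f), marked(a,a), marked(f,a), marked(f,d), marked(f,f), on(a), on(d), on(f), ready(f)}
4. push(f,a)  →  {above(a), above(f), marked(a,a), marked(f,a), marked(f,d), marked(f,f), on(a), on(d), on(f), ready(f)}
5. push(f,d)  →  {above(a), above(d), above(f), marked(a,a), marked(f,a), marked(f,d), marked(f,f), on(a), on(d), on(f), ready(f)}

free(a,f); free(d,f); push(f,f); push(f,a); push(f,d)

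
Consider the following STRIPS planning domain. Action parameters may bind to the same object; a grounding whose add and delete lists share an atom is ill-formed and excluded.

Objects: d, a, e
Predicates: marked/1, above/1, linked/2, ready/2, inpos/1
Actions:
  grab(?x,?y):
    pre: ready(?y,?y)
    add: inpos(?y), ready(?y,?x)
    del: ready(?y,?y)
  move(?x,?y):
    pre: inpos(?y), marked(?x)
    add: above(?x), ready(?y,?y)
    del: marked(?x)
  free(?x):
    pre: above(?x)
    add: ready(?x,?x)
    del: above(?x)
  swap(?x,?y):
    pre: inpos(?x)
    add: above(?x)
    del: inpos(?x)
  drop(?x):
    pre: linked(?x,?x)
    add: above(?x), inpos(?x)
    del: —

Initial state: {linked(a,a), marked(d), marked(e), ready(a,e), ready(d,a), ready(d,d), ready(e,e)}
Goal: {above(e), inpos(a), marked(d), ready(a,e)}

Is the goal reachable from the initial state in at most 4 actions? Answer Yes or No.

1. drop(a)  →  {above(a), inpos(a), linked(a,a), marked(d), marked(e), ready(a,e), ready(d,a), ready(d,d), ready(e,e)}
2. move(e,a)  →  {above(a), above(e), inpos(a), linked(a,a), marked(d), ready(a,a), ready(a,e), ready(d,a), ready(d,d), ready(e,e)}
optimal plan length = 2; 2 ≤ 4

Yes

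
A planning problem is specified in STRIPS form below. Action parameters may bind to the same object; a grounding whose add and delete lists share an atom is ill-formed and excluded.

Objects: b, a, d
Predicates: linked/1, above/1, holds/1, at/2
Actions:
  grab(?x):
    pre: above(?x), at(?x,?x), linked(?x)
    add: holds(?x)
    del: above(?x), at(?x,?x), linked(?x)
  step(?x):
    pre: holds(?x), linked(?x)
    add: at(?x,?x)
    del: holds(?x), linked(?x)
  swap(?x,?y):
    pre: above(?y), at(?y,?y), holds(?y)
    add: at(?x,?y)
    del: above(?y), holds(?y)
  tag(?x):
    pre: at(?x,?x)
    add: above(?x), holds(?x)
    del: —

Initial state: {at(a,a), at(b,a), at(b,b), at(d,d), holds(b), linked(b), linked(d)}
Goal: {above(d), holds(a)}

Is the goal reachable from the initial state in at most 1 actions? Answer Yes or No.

1. tag(a)  →  {above(a), at(a,a), at(b,a), at(b,b), at(d,d), holds(a), holds(b), linked(b), linked(d)}
2. tag(d)  →  {above(a), above(d), at(a,a), at(b,a), at(b,b), at(d,d), holds(a), holds(b), holds(d), linked(b), linked(d)}
optimal plan length = 2; 2 > 1

No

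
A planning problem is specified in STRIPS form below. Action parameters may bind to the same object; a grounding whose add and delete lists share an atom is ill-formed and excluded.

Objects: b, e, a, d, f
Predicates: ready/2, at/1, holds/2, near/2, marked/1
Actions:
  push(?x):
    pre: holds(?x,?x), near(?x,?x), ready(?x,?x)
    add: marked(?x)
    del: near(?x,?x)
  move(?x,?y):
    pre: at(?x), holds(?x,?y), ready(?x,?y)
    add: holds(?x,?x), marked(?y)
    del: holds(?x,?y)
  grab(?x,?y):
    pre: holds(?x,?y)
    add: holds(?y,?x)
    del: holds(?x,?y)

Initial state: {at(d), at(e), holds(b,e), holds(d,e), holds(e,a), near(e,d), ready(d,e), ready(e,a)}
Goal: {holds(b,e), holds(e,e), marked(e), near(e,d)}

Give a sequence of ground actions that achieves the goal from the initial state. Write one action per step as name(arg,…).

move(e,a); move(d,e)

1. move(e,a)  →  {at(d), at(e), holds(b,e), holds(d,e), holds(e,e), marked(a), near(e,d), ready(d,e), ready(e,a)}
2. move(d,e)  →  {at(d), at(e), holds(b,e), holds(d,d), holds(e,e), marked(a), marked(e), near(e,d), ready(d,e), ready(e,a)}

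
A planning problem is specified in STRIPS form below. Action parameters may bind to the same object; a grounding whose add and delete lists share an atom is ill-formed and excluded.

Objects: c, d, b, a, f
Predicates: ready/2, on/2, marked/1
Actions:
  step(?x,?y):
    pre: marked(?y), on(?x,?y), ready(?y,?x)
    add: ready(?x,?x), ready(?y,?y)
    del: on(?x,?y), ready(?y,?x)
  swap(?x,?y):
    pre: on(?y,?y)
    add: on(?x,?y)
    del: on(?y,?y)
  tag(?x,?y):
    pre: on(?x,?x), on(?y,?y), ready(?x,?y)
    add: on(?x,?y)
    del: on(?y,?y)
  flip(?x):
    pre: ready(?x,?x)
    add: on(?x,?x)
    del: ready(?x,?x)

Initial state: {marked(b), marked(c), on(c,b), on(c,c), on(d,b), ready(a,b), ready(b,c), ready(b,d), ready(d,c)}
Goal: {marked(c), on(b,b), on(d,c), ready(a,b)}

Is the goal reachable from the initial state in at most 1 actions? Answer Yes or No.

No

1. step(c,b)  →  {marked(b), marked(c), on(c,c), on(d,b), ready(a,b), ready(b,b), ready(b,d), ready(c,c), ready(d,c)}
2. swap(d,c)  →  {marked(b), marked(c), on(d,b), on(d,c), ready(a,b), ready(b,b), ready(b,d), ready(c,c), ready(d,c)}
3. flip(b)  →  {marked(b), marked(c), on(b,b), on(d,b), on(d,c), ready(a,b), ready(b,d), ready(c,c), ready(d,c)}
optimal plan length = 3; 3 > 1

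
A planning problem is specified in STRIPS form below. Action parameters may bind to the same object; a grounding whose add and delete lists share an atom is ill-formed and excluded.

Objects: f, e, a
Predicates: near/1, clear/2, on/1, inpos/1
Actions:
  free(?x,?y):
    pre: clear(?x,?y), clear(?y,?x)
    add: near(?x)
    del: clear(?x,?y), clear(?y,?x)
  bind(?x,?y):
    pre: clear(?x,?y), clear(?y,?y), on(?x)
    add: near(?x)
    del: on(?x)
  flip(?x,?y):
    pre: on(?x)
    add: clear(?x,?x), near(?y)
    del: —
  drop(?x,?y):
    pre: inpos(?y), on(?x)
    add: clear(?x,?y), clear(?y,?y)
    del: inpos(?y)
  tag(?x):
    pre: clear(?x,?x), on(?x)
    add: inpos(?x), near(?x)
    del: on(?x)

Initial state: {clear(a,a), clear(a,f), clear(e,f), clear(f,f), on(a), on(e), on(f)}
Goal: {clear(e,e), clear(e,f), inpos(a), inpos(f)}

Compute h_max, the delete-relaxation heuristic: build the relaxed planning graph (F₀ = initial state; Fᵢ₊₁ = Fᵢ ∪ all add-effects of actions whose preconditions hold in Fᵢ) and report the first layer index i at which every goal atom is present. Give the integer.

F0 = init (7 atoms)
F1 = F0 ∪ {clear(e,e), inpos(a), inpos(f), near(a), near(e), near(f)}  (13 atoms)
goal ⊆ F1  ⇒  h_max = 1

1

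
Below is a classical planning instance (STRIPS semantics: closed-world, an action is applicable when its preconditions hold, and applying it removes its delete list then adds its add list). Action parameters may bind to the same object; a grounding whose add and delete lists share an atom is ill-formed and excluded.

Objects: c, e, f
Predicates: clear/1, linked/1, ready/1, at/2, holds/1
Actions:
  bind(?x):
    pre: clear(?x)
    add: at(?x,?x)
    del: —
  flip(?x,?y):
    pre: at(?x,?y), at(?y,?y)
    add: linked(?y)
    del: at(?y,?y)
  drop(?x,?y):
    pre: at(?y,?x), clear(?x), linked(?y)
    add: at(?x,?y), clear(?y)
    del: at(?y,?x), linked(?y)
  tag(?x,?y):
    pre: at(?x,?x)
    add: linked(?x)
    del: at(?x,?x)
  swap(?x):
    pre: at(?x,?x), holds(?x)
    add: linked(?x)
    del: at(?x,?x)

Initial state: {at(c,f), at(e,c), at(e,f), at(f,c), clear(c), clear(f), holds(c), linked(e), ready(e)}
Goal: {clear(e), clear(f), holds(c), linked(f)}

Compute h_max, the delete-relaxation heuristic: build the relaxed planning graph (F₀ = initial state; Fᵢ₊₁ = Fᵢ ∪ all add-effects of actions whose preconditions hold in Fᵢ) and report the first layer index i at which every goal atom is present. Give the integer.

2

F0 = init (9 atoms)
F1 = F0 ∪ {at(c,c), at(c,e), at(f,e), at(f,f), clear(e)}  (14 atoms)
F2 = F1 ∪ {at(e,e), linked(c), linked(f)}  (17 atoms)
goal ⊆ F2  ⇒  h_max = 2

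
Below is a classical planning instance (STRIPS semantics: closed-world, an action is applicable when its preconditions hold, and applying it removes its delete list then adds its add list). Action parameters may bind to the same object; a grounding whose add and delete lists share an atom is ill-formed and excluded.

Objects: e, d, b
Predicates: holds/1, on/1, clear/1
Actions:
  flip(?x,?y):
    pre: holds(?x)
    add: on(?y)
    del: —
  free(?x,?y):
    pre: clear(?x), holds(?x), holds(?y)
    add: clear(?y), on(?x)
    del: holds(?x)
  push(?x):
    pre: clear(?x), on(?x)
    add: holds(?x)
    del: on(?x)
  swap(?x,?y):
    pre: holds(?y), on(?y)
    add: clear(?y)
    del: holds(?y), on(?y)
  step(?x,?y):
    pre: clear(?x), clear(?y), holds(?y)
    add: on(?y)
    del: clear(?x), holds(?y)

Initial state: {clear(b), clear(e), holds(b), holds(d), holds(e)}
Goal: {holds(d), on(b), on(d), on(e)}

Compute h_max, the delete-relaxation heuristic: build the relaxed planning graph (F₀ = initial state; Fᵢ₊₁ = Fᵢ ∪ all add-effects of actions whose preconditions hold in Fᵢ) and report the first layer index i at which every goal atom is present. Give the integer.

F0 = init (5 atoms)
F1 = F0 ∪ {clear(d), on(b), on(d), on(e)}  (9 atoms)
goal ⊆ F1  ⇒  h_max = 1

1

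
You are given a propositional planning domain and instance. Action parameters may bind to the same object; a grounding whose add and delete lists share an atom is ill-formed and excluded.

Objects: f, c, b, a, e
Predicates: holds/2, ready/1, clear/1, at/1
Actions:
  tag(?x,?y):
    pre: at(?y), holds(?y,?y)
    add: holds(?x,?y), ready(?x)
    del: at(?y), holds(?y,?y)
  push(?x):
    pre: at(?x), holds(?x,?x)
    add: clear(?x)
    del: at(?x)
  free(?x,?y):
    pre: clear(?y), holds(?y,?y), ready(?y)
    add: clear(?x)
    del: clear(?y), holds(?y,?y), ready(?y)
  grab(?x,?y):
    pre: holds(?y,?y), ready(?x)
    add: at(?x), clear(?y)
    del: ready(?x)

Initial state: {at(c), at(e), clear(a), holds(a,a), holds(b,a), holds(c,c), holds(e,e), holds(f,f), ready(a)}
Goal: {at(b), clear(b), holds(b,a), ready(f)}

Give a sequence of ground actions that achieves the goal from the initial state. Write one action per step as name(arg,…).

1. tag(f,c)  →  {at(e), clear(a), holds(a,a), holds(b,a), holds(e,e), holds(f,c), holds(f,f), ready(a), ready(f)}
2. tag(b,e)  →  {clear(a), holds(a,a), holds(b,a), holds(b,e), holds(f,c), holds(f,f), ready(a), ready(b), ready(f)}
3. free(b,a)  →  {clear(b), holds(b,a), holds(b,e), holds(f,c), holds(f,f), ready(b), ready(f)}
4. grab(b,f)  →  {at(b), clear(b), clear(f), holds(b,a), holds(b,e), holds(f,c), holds(f,f), ready(f)}

tag(f,c); tag(b,e); free(b,a); grab(b,f)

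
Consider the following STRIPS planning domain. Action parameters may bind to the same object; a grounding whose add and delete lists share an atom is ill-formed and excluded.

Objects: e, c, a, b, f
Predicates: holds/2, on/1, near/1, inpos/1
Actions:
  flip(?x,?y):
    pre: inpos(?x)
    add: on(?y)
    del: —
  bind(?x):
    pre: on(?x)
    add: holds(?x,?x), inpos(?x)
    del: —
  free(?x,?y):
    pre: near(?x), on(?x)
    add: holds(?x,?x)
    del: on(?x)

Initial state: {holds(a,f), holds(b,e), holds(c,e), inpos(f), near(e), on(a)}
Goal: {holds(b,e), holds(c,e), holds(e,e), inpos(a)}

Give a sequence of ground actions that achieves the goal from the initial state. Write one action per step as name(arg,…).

1. flip(f,e)  →  {holds(a,f), holds(b,e), holds(c,e), inpos(f), near(e), on(a), on(e)}
2. bind(e)  →  {holds(a,f), holds(b,e), holds(c,e), holds(e,e), inpos(e), inpos(f), near(e), on(a), on(e)}
3. bind(a)  →  {holds(a,a), holds(a,f), holds(b,e), holds(c,e), holds(e,e), inpos(a), inpos(e), inpos(f), near(e), on(a), on(e)}

flip(f,e); bind(e); bind(a)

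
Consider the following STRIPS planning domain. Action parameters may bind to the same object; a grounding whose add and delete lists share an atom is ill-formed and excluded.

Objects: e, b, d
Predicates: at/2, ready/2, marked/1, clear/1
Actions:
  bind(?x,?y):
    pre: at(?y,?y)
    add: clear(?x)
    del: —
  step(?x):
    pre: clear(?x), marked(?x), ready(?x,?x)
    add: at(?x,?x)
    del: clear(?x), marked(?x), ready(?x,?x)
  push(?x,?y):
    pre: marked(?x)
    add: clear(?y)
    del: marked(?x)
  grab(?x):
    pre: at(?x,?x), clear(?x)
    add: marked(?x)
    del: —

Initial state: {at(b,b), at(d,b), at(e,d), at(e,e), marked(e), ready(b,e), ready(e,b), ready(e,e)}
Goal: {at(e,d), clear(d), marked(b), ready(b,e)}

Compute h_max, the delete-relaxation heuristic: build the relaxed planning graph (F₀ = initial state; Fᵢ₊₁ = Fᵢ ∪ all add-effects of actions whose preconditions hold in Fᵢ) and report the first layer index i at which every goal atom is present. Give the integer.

2

F0 = init (8 atoms)
F1 = F0 ∪ {clear(b), clear(d), clear(e)}  (11 atoms)
F2 = F1 ∪ {marked(b)}  (12 atoms)
goal ⊆ F2  ⇒  h_max = 2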